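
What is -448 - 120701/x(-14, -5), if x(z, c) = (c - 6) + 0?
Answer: 115773/11 ≈ 10525.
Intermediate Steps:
x(z, c) = -6 + c (x(z, c) = (-6 + c) + 0 = -6 + c)
-448 - 120701/x(-14, -5) = -448 - 120701/(-6 - 5) = -448 - 120701/(-11) = -448 - 120701*(-1)/11 = -448 - 301*(-401/11) = -448 + 120701/11 = 115773/11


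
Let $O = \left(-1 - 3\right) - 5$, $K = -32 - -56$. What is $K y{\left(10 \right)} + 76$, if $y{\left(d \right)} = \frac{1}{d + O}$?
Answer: $100$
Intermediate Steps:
$K = 24$ ($K = -32 + 56 = 24$)
$O = -9$ ($O = -4 - 5 = -9$)
$y{\left(d \right)} = \frac{1}{-9 + d}$ ($y{\left(d \right)} = \frac{1}{d - 9} = \frac{1}{-9 + d}$)
$K y{\left(10 \right)} + 76 = \frac{24}{-9 + 10} + 76 = \frac{24}{1} + 76 = 24 \cdot 1 + 76 = 24 + 76 = 100$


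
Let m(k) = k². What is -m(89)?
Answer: -7921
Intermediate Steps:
-m(89) = -1*89² = -1*7921 = -7921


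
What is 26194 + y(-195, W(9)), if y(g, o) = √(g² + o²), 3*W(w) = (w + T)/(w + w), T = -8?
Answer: 26194 + √110880901/54 ≈ 26389.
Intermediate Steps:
W(w) = (-8 + w)/(6*w) (W(w) = ((w - 8)/(w + w))/3 = ((-8 + w)/((2*w)))/3 = ((-8 + w)*(1/(2*w)))/3 = ((-8 + w)/(2*w))/3 = (-8 + w)/(6*w))
26194 + y(-195, W(9)) = 26194 + √((-195)² + ((⅙)*(-8 + 9)/9)²) = 26194 + √(38025 + ((⅙)*(⅑)*1)²) = 26194 + √(38025 + (1/54)²) = 26194 + √(38025 + 1/2916) = 26194 + √(110880901/2916) = 26194 + √110880901/54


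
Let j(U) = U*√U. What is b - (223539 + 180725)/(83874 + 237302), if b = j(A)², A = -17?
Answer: -197292744/40147 ≈ -4914.3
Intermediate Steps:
j(U) = U^(3/2)
b = -4913 (b = ((-17)^(3/2))² = (-17*I*√17)² = -4913)
b - (223539 + 180725)/(83874 + 237302) = -4913 - (223539 + 180725)/(83874 + 237302) = -4913 - 404264/321176 = -4913 - 1*50533/40147 = -4913 - 50533/40147 = -197292744/40147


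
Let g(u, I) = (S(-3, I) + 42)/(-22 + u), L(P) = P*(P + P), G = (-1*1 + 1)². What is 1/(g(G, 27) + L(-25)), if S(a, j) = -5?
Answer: 22/27463 ≈ 0.00080108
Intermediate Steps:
G = 0 (G = (-1 + 1)² = 0² = 0)
L(P) = 2*P² (L(P) = P*(2*P) = 2*P²)
g(u, I) = 37/(-22 + u) (g(u, I) = (-5 + 42)/(-22 + u) = 37/(-22 + u))
1/(g(G, 27) + L(-25)) = 1/(37/(-22 + 0) + 2*(-25)²) = 1/(37/(-22) + 2*625) = 1/(37*(-1/22) + 1250) = 1/(-37/22 + 1250) = 1/(27463/22) = 22/27463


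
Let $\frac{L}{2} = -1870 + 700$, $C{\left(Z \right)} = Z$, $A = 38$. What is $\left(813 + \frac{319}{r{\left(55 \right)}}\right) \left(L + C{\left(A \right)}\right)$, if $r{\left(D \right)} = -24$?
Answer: $- \frac{22091143}{12} \approx -1.8409 \cdot 10^{6}$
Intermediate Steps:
$L = -2340$ ($L = 2 \left(-1870 + 700\right) = 2 \left(-1170\right) = -2340$)
$\left(813 + \frac{319}{r{\left(55 \right)}}\right) \left(L + C{\left(A \right)}\right) = \left(813 + \frac{319}{-24}\right) \left(-2340 + 38\right) = \left(813 + 319 \left(- \frac{1}{24}\right)\right) \left(-2302\right) = \left(813 - \frac{319}{24}\right) \left(-2302\right) = \frac{19193}{24} \left(-2302\right) = - \frac{22091143}{12}$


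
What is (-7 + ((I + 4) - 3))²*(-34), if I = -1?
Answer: -1666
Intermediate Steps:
(-7 + ((I + 4) - 3))²*(-34) = (-7 + ((-1 + 4) - 3))²*(-34) = (-7 + (3 - 3))²*(-34) = (-7 + 0)²*(-34) = (-7)²*(-34) = 49*(-34) = -1666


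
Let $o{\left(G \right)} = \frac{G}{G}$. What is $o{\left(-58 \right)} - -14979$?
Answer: $14980$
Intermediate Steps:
$o{\left(G \right)} = 1$
$o{\left(-58 \right)} - -14979 = 1 - -14979 = 1 + 14979 = 14980$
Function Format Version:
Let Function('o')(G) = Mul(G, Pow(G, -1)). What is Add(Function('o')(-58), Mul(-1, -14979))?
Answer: 14980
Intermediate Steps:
Function('o')(G) = 1
Add(Function('o')(-58), Mul(-1, -14979)) = Add(1, Mul(-1, -14979)) = Add(1, 14979) = 14980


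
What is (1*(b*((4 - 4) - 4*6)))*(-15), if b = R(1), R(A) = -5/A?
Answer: -1800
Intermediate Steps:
b = -5 (b = -5/1 = -5*1 = -5)
(1*(b*((4 - 4) - 4*6)))*(-15) = (1*(-5*((4 - 4) - 4*6)))*(-15) = (1*(-5*(0 - 24)))*(-15) = (1*(-5*(-24)))*(-15) = (1*120)*(-15) = 120*(-15) = -1800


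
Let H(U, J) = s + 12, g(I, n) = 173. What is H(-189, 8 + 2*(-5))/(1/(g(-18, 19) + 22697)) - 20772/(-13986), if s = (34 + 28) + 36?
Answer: 1954700054/777 ≈ 2.5157e+6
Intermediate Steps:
s = 98 (s = 62 + 36 = 98)
H(U, J) = 110 (H(U, J) = 98 + 12 = 110)
H(-189, 8 + 2*(-5))/(1/(g(-18, 19) + 22697)) - 20772/(-13986) = 110/(1/(173 + 22697)) - 20772/(-13986) = 110/(1/22870) - 20772*(-1/13986) = 110/(1/22870) + 1154/777 = 110*22870 + 1154/777 = 2515700 + 1154/777 = 1954700054/777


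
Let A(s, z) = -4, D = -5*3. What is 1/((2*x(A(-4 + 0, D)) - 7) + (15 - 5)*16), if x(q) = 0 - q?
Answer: 1/161 ≈ 0.0062112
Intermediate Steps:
D = -15
x(q) = -q
1/((2*x(A(-4 + 0, D)) - 7) + (15 - 5)*16) = 1/((2*(-1*(-4)) - 7) + (15 - 5)*16) = 1/((2*4 - 7) + 10*16) = 1/((8 - 7) + 160) = 1/(1 + 160) = 1/161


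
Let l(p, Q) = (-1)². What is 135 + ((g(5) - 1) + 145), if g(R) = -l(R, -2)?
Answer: 278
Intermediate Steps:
l(p, Q) = 1
g(R) = -1 (g(R) = -1*1 = -1)
135 + ((g(5) - 1) + 145) = 135 + ((-1 - 1) + 145) = 135 + (-2 + 145) = 135 + 143 = 278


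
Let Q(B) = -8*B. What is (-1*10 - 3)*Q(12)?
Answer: 1248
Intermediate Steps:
(-1*10 - 3)*Q(12) = (-1*10 - 3)*(-8*12) = (-10 - 3)*(-96) = -13*(-96) = 1248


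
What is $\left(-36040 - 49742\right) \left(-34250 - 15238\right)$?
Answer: $4245179616$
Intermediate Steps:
$\left(-36040 - 49742\right) \left(-34250 - 15238\right) = \left(-85782\right) \left(-49488\right) = 4245179616$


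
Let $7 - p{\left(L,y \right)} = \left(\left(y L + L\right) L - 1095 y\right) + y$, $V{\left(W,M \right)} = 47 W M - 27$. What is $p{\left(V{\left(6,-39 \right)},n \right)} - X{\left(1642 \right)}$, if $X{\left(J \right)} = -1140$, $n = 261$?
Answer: $-31845977069$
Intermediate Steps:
$V{\left(W,M \right)} = -27 + 47 M W$ ($V{\left(W,M \right)} = 47 M W - 27 = -27 + 47 M W$)
$p{\left(L,y \right)} = 7 + 1094 y - L \left(L + L y\right)$ ($p{\left(L,y \right)} = 7 - \left(\left(\left(y L + L\right) L - 1095 y\right) + y\right) = 7 - \left(\left(\left(L y + L\right) L - 1095 y\right) + y\right) = 7 - \left(\left(\left(L + L y\right) L - 1095 y\right) + y\right) = 7 - \left(\left(L \left(L + L y\right) - 1095 y\right) + y\right) = 7 - \left(\left(- 1095 y + L \left(L + L y\right)\right) + y\right) = 7 - \left(- 1094 y + L \left(L + L y\right)\right) = 7 + 1094 y - L \left(L + L y\right)$)
$p{\left(V{\left(6,-39 \right)},n \right)} - X{\left(1642 \right)} = \left(7 - \left(-27 + 47 \left(-39\right) 6\right)^{2} + 1094 \cdot 261 - 261 \left(-27 + 47 \left(-39\right) 6\right)^{2}\right) - -1140 = \left(7 - \left(-27 - 10998\right)^{2} + 285534 - 261 \left(-27 - 10998\right)^{2}\right) + 1140 = \left(7 - \left(-11025\right)^{2} + 285534 - 261 \left(-11025\right)^{2}\right) + 1140 = \left(7 - 121550625 + 285534 - 261 \cdot 121550625\right) + 1140 = \left(7 - 121550625 + 285534 - 31724713125\right) + 1140 = -31845978209 + 1140 = -31845977069$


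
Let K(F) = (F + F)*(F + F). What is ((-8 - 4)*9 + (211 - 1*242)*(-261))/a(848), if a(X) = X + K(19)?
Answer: 2661/764 ≈ 3.4830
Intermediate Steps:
K(F) = 4*F² (K(F) = (2*F)*(2*F) = 4*F²)
a(X) = 1444 + X (a(X) = X + 4*19² = X + 4*361 = X + 1444 = 1444 + X)
((-8 - 4)*9 + (211 - 1*242)*(-261))/a(848) = ((-8 - 4)*9 + (211 - 1*242)*(-261))/(1444 + 848) = (-12*9 + (211 - 242)*(-261))/2292 = (-108 - 31*(-261))*(1/2292) = (-108 + 8091)*(1/2292) = 7983*(1/2292) = 2661/764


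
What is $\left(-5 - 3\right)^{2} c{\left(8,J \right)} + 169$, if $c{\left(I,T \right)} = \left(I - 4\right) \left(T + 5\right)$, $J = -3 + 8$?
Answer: $2729$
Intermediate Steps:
$J = 5$
$c{\left(I,T \right)} = \left(-4 + I\right) \left(5 + T\right)$
$\left(-5 - 3\right)^{2} c{\left(8,J \right)} + 169 = \left(-5 - 3\right)^{2} \left(-20 - 20 + 5 \cdot 8 + 8 \cdot 5\right) + 169 = \left(-8\right)^{2} \left(-20 - 20 + 40 + 40\right) + 169 = 64 \cdot 40 + 169 = 2560 + 169 = 2729$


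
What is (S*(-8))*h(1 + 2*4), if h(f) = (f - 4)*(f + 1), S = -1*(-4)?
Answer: -1600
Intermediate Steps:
S = 4
h(f) = (1 + f)*(-4 + f) (h(f) = (-4 + f)*(1 + f) = (1 + f)*(-4 + f))
(S*(-8))*h(1 + 2*4) = (4*(-8))*(-4 + (1 + 2*4)² - 3*(1 + 2*4)) = -32*(-4 + (1 + 8)² - 3*(1 + 8)) = -32*(-4 + 9² - 3*9) = -32*(-4 + 81 - 27) = -32*50 = -1600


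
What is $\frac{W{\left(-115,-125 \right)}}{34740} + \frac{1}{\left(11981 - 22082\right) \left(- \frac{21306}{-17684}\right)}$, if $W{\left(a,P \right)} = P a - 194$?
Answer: $\frac{169516983157}{415358978580} \approx 0.40812$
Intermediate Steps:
$W{\left(a,P \right)} = -194 + P a$
$\frac{W{\left(-115,-125 \right)}}{34740} + \frac{1}{\left(11981 - 22082\right) \left(- \frac{21306}{-17684}\right)} = \frac{-194 - -14375}{34740} + \frac{1}{\left(11981 - 22082\right) \left(- \frac{21306}{-17684}\right)} = \left(-194 + 14375\right) \frac{1}{34740} + \frac{1}{\left(-10101\right) \left(\left(-21306\right) \left(- \frac{1}{17684}\right)\right)} = 14181 \cdot \frac{1}{34740} - \frac{1}{10101 \cdot \frac{10653}{8842}} = \frac{4727}{11580} - \frac{8842}{107605953} = \frac{169516983157}{415358978580}$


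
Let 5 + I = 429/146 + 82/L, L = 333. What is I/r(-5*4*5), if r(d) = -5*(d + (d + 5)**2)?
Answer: 88261/2169578250 ≈ 4.0681e-5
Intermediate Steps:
I = -88261/48618 (I = -5 + (429/146 + 82/333) = -5 + 154829/48618 = -88261/48618 ≈ -1.8154)
r(d) = -5*d - 5*(5 + d)**2 (r(d) = -5*(d + (5 + d)**2) = -5*d - 5*(5 + d)**2)
I/r(-5*4*5) = -88261/(48618*(-5*(-5*4)*5 - 5*(5 - 5*4*5)**2)) = -88261/(48618*(-(-100)*5 - 5*(5 - 20*5)**2)) = -88261/(48618*(-5*(-100) - 5*(5 - 100)**2)) = -88261/(48618*(500 - 5*(-95)**2)) = -88261/(48618*(500 - 5*9025)) = -88261/(48618*(500 - 45125)) = -88261/48618/(-44625) = -88261/48618*(-1/44625) = 88261/2169578250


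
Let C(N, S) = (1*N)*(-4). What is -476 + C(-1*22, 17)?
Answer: -388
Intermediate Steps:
C(N, S) = -4*N (C(N, S) = N*(-4) = -4*N)
-476 + C(-1*22, 17) = -476 - (-4)*22 = -476 - 4*(-22) = -476 + 88 = -388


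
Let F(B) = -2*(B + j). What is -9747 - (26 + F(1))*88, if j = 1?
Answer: -11683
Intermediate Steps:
F(B) = -2 - 2*B (F(B) = -2*(B + 1) = -2*(1 + B) = -2 - 2*B)
-9747 - (26 + F(1))*88 = -9747 - (26 + (-2 - 2*1))*88 = -9747 - (26 + (-2 - 2))*88 = -9747 - (26 - 4)*88 = -9747 - 22*88 = -9747 - 1*1936 = -9747 - 1936 = -11683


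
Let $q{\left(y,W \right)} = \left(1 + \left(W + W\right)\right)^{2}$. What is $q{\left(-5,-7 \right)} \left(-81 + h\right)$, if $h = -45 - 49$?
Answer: $-29575$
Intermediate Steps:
$h = -94$ ($h = -45 - 49 = -94$)
$q{\left(y,W \right)} = \left(1 + 2 W\right)^{2}$
$q{\left(-5,-7 \right)} \left(-81 + h\right) = \left(1 + 2 \left(-7\right)\right)^{2} \left(-81 - 94\right) = \left(1 - 14\right)^{2} \left(-175\right) = \left(-13\right)^{2} \left(-175\right) = 169 \left(-175\right) = -29575$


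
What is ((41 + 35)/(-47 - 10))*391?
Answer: -1564/3 ≈ -521.33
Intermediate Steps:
((41 + 35)/(-47 - 10))*391 = (76/(-57))*391 = (76*(-1/57))*391 = -4/3*391 = -1564/3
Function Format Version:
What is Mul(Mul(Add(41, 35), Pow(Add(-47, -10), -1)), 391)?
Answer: Rational(-1564, 3) ≈ -521.33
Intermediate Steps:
Mul(Mul(Add(41, 35), Pow(Add(-47, -10), -1)), 391) = Mul(Mul(76, Pow(-57, -1)), 391) = Mul(Mul(76, Rational(-1, 57)), 391) = Mul(Rational(-4, 3), 391) = Rational(-1564, 3)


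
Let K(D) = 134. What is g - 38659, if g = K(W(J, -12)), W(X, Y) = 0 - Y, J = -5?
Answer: -38525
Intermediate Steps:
W(X, Y) = -Y
g = 134
g - 38659 = 134 - 38659 = -38525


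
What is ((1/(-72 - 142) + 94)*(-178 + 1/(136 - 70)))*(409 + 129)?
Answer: -21187417815/2354 ≈ -9.0006e+6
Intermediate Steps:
((1/(-72 - 142) + 94)*(-178 + 1/(136 - 70)))*(409 + 129) = ((1/(-214) + 94)*(-178 + 1/66))*538 = ((-1/214 + 94)*(-178 + 1/66))*538 = ((20115/214)*(-11747/66))*538 = -78763635/4708*538 = -21187417815/2354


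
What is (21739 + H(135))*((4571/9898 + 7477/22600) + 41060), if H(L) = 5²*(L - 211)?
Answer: 13015922656080621/15978200 ≈ 8.1461e+8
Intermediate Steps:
H(L) = -5275 + 25*L (H(L) = 25*(-211 + L) = -5275 + 25*L)
(21739 + H(135))*((4571/9898 + 7477/22600) + 41060) = (21739 + (-5275 + 25*135))*((4571/9898 + 7477/22600) + 41060) = (21739 + (-5275 + 3375))*((4571*(1/9898) + 7477*(1/22600)) + 41060) = (21739 - 1900)*((653/1414 + 7477/22600) + 41060) = 19839*(12665139/15978200 + 41060) = 19839*(656077557139/15978200) = 13015922656080621/15978200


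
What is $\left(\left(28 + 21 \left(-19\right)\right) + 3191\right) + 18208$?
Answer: $21028$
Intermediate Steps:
$\left(\left(28 + 21 \left(-19\right)\right) + 3191\right) + 18208 = \left(\left(28 - 399\right) + 3191\right) + 18208 = \left(-371 + 3191\right) + 18208 = 2820 + 18208 = 21028$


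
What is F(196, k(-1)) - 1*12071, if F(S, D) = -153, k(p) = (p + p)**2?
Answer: -12224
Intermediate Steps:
k(p) = 4*p**2 (k(p) = (2*p)**2 = 4*p**2)
F(196, k(-1)) - 1*12071 = -153 - 1*12071 = -153 - 12071 = -12224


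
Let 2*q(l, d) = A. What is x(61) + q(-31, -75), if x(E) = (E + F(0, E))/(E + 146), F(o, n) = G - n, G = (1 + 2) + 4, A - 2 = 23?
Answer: 5189/414 ≈ 12.534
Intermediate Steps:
A = 25 (A = 2 + 23 = 25)
q(l, d) = 25/2 (q(l, d) = (1/2)*25 = 25/2)
G = 7 (G = 3 + 4 = 7)
F(o, n) = 7 - n
x(E) = 7/(146 + E) (x(E) = (E + (7 - E))/(E + 146) = 7/(146 + E))
x(61) + q(-31, -75) = 7/(146 + 61) + 25/2 = 7/207 + 25/2 = 5189/414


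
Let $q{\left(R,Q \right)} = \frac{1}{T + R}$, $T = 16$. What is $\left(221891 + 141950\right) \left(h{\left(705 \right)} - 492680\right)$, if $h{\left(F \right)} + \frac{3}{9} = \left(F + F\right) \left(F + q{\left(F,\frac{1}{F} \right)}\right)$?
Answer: $\frac{394573491891779}{2163} \approx 1.8242 \cdot 10^{11}$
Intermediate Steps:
$q{\left(R,Q \right)} = \frac{1}{16 + R}$
$h{\left(F \right)} = - \frac{1}{3} + 2 F \left(F + \frac{1}{16 + F}\right)$ ($h{\left(F \right)} = - \frac{1}{3} + \left(F + F\right) \left(F + \frac{1}{16 + F}\right) = - \frac{1}{3} + 2 F \left(F + \frac{1}{16 + F}\right)$)
$\left(221891 + 141950\right) \left(h{\left(705 \right)} - 492680\right) = \left(221891 + 141950\right) \left(\frac{6 \cdot 705 + \left(-1 + 6 \cdot 705^{2}\right) \left(16 + 705\right)}{3 \left(16 + 705\right)} - 492680\right) = 363841 \left(\frac{4230 + \left(-1 + 6 \cdot 497025\right) 721}{3 \cdot 721} - 492680\right) = 363841 \left(\frac{1}{3} \cdot \frac{1}{721} \left(4230 + \left(-1 + 2982150\right) 721\right) - 492680\right) = 363841 \left(\frac{1}{3} \cdot \frac{1}{721} \left(4230 + 2982149 \cdot 721\right) - 492680\right) = 363841 \left(\frac{1}{3} \cdot \frac{1}{721} \left(4230 + 2150129429\right) - 492680\right) = 363841 \left(\frac{1}{3} \cdot \frac{1}{721} \cdot 2150133659 - 492680\right) = 363841 \left(\frac{2150133659}{2163} - 492680\right) = 363841 \cdot \frac{1084466819}{2163} = \frac{394573491891779}{2163}$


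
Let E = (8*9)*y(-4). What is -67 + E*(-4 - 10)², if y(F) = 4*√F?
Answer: -67 + 112896*I ≈ -67.0 + 1.129e+5*I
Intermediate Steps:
E = 576*I (E = (8*9)*(4*√(-4)) = 72*(4*(2*I)) = 72*(8*I) = 576*I ≈ 576.0*I)
-67 + E*(-4 - 10)² = -67 + (576*I)*(-4 - 10)² = -67 + (576*I)*(-14)² = -67 + (576*I)*196 = -67 + 112896*I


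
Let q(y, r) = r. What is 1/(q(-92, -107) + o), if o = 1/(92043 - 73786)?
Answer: -18257/1953498 ≈ -0.0093458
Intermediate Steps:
o = 1/18257 ≈ 5.4774e-5
1/(q(-92, -107) + o) = 1/(-107 + 1/18257) = 1/(-1953498/18257) = -18257/1953498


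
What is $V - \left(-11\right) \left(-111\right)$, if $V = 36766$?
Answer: $35545$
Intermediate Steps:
$V - \left(-11\right) \left(-111\right) = 36766 - \left(-11\right) \left(-111\right) = 36766 - 1221 = 35545$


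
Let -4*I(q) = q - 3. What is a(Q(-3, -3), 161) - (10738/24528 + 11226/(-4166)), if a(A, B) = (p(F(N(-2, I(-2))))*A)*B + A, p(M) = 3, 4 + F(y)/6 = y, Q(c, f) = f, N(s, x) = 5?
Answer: -5290715717/3649416 ≈ -1449.7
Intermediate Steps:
I(q) = ¾ - q/4 (I(q) = -(q - 3)/4 = -(-3 + q)/4 = ¾ - q/4)
F(y) = -24 + 6*y
a(A, B) = A + 3*A*B (a(A, B) = (3*A)*B + A = 3*A*B + A = A + 3*A*B)
a(Q(-3, -3), 161) - (10738/24528 + 11226/(-4166)) = -3*(1 + 3*161) - (10738/24528 + 11226/(-4166)) = -3*(1 + 483) - (10738*(1/24528) + 11226*(-1/4166)) = -3*484 - (767/1752 - 5613/2083) = -1452 - 1*(-8236315/3649416) = -1452 + 8236315/3649416 = -5290715717/3649416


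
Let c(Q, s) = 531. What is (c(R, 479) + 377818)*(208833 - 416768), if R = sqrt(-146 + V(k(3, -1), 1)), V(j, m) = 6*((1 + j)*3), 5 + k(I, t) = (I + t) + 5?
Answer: -78671999315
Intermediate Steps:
k(I, t) = I + t (k(I, t) = -5 + ((I + t) + 5) = -5 + (5 + I + t) = I + t)
V(j, m) = 18 + 18*j (V(j, m) = 6*(3 + 3*j) = 18 + 18*j)
R = 2*I*sqrt(23) (R = sqrt(-146 + (18 + 18*(3 - 1))) = sqrt(-146 + (18 + 18*2)) = sqrt(-146 + (18 + 36)) = sqrt(-146 + 54) = sqrt(-92) = 2*I*sqrt(23) ≈ 9.5917*I)
(c(R, 479) + 377818)*(208833 - 416768) = (531 + 377818)*(208833 - 416768) = 378349*(-207935) = -78671999315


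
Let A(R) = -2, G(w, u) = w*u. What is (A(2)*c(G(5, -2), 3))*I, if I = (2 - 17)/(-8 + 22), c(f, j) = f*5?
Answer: -750/7 ≈ -107.14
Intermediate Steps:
G(w, u) = u*w
c(f, j) = 5*f
I = -15/14 ≈ -1.0714
(A(2)*c(G(5, -2), 3))*I = -10*(-2*5)*(-15/14) = -10*(-10)*(-15/14) = -2*(-50)*(-15/14) = 100*(-15/14) = -750/7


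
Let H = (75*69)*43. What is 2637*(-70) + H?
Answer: 37935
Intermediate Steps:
H = 222525 (H = 5175*43 = 222525)
2637*(-70) + H = 2637*(-70) + 222525 = -184590 + 222525 = 37935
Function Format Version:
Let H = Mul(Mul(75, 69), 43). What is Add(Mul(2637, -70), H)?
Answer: 37935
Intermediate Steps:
H = 222525 (H = Mul(5175, 43) = 222525)
Add(Mul(2637, -70), H) = Add(Mul(2637, -70), 222525) = Add(-184590, 222525) = 37935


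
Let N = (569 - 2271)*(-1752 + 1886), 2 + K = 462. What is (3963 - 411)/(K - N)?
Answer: 74/4761 ≈ 0.015543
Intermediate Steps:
K = 460 (K = -2 + 462 = 460)
N = -228068 (N = -1702*134 = -228068)
(3963 - 411)/(K - N) = (3963 - 411)/(460 - 1*(-228068)) = 3552/(460 + 228068) = 3552/228528 = 3552*(1/228528) = 74/4761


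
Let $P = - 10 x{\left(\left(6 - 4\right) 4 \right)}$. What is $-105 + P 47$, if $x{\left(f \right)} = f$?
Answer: $-3865$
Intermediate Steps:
$P = -80$ ($P = - 10 \left(6 - 4\right) 4 = - 10 \cdot 2 \cdot 4 = \left(-10\right) 8 = -80$)
$-105 + P 47 = -105 - 3760 = -3865$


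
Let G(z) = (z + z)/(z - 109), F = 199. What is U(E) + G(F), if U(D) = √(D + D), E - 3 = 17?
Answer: 199/45 + 2*√10 ≈ 10.747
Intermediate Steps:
E = 20 (E = 3 + 17 = 20)
G(z) = 2*z/(-109 + z) (G(z) = (2*z)/(-109 + z) = 2*z/(-109 + z))
U(D) = √2*√D (U(D) = √(2*D) = √2*√D)
U(E) + G(F) = √2*√20 + 2*199/(-109 + 199) = √2*(2*√5) + 2*199/90 = 2*√10 + 2*199*(1/90) = 2*√10 + 199/45 = 199/45 + 2*√10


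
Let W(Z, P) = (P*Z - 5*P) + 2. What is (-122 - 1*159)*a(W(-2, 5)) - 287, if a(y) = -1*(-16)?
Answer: -4783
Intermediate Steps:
W(Z, P) = 2 - 5*P + P*Z (W(Z, P) = (-5*P + P*Z) + 2 = 2 - 5*P + P*Z)
a(y) = 16
(-122 - 1*159)*a(W(-2, 5)) - 287 = (-122 - 1*159)*16 - 287 = (-122 - 159)*16 - 287 = -281*16 - 287 = -4496 - 287 = -4783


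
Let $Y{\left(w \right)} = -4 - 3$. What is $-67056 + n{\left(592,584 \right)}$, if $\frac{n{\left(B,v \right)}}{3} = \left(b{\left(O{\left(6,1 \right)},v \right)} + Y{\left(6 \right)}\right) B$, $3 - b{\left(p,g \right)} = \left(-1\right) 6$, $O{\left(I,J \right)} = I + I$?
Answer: $-63504$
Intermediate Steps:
$O{\left(I,J \right)} = 2 I$
$Y{\left(w \right)} = -7$
$b{\left(p,g \right)} = 9$ ($b{\left(p,g \right)} = 3 - \left(-1\right) 6 = 3 - -6 = 3 + 6 = 9$)
$n{\left(B,v \right)} = 6 B$ ($n{\left(B,v \right)} = 3 \left(9 - 7\right) B = 3 \cdot 2 B = 6 B$)
$-67056 + n{\left(592,584 \right)} = -67056 + 6 \cdot 592 = -67056 + 3552 = -63504$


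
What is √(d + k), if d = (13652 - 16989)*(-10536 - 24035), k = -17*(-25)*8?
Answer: √115366827 ≈ 10741.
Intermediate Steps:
k = 3400 (k = 425*8 = 3400)
d = 115363427 (d = -3337*(-34571) = 115363427)
√(d + k) = √(115363427 + 3400) = √115366827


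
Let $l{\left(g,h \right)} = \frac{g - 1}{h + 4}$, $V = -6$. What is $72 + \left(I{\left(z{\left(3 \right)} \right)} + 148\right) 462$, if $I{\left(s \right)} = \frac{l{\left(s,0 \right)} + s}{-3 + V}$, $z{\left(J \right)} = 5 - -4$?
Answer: $\frac{203650}{3} \approx 67883.0$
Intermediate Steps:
$l{\left(g,h \right)} = \frac{-1 + g}{4 + h}$
$z{\left(J \right)} = 9$ ($z{\left(J \right)} = 5 + 4 = 9$)
$I{\left(s \right)} = \frac{1}{36} - \frac{5 s}{36}$ ($I{\left(s \right)} = \frac{\frac{-1 + s}{4 + 0} + s}{-3 - 6} = \frac{\frac{-1 + s}{4} + s}{-9} = \left(\frac{-1 + s}{4} + s\right) \left(- \frac{1}{9}\right) = \left(\left(- \frac{1}{4} + \frac{s}{4}\right) + s\right) \left(- \frac{1}{9}\right) = \left(- \frac{1}{4} + \frac{5 s}{4}\right) \left(- \frac{1}{9}\right) = \frac{1}{36} - \frac{5 s}{36}$)
$72 + \left(I{\left(z{\left(3 \right)} \right)} + 148\right) 462 = 72 + \left(\left(\frac{1}{36} - \frac{5}{4}\right) + 148\right) 462 = 72 + \left(- \frac{11}{9} + 148\right) 462 = 72 + \frac{1321}{9} \cdot 462 = 72 + \frac{203434}{3} = \frac{203650}{3}$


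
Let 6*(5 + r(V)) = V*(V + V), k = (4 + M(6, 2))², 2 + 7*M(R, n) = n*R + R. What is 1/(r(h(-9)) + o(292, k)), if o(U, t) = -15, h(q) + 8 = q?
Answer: 3/229 ≈ 0.013100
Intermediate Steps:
h(q) = -8 + q
M(R, n) = -2/7 + R/7 + R*n/7 (M(R, n) = -2/7 + (n*R + R)/7 = -2/7 + (R*n + R)/7 = -2/7 + (R + R*n)/7 = -2/7 + (R/7 + R*n/7) = -2/7 + R/7 + R*n/7)
k = 1936/49 (k = (4 + (-2/7 + (⅐)*6 + (⅐)*6*2))² = (4 + (-2/7 + 6/7 + 12/7))² = (4 + 16/7)² = (44/7)² = 1936/49 ≈ 39.510)
r(V) = -5 + V²/3 (r(V) = -5 + (V*(V + V))/6 = -5 + (V*(2*V))/6 = -5 + (2*V²)/6 = -5 + V²/3)
1/(r(h(-9)) + o(292, k)) = 1/((-5 + (-8 - 9)²/3) - 15) = 1/((-5 + (⅓)*(-17)²) - 15) = 1/((-5 + (⅓)*289) - 15) = 1/((-5 + 289/3) - 15) = 1/(274/3 - 15) = 1/(229/3) = 3/229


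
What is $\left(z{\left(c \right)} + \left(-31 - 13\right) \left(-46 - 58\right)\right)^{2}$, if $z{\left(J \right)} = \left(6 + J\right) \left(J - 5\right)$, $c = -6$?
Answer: $20939776$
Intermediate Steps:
$z{\left(J \right)} = \left(-5 + J\right) \left(6 + J\right)$ ($z{\left(J \right)} = \left(6 + J\right) \left(-5 + J\right) = \left(-5 + J\right) \left(6 + J\right)$)
$\left(z{\left(c \right)} + \left(-31 - 13\right) \left(-46 - 58\right)\right)^{2} = \left(\left(-30 - 6 + \left(-6\right)^{2}\right) + \left(-31 - 13\right) \left(-46 - 58\right)\right)^{2} = \left(\left(-30 - 6 + 36\right) - -4576\right)^{2} = \left(0 + 4576\right)^{2} = 4576^{2} = 20939776$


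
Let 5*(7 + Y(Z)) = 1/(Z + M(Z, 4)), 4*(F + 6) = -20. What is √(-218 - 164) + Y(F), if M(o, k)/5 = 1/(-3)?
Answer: -1333/190 + I*√382 ≈ -7.0158 + 19.545*I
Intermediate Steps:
M(o, k) = -5/3 (M(o, k) = 5/(-3) = 5*(-⅓) = -5/3)
F = -11 (F = -6 + (¼)*(-20) = -6 - 5 = -11)
Y(Z) = -7 + 1/(5*(-5/3 + Z)) (Y(Z) = -7 + 1/(5*(Z - 5/3)) = -7 + 1/(5*(-5/3 + Z)))
√(-218 - 164) + Y(F) = √(-218 - 164) + (178 - 105*(-11))/(5*(-5 + 3*(-11))) = √(-382) + (178 + 1155)/(5*(-5 - 33)) = I*√382 + (⅕)*1333/(-38) = I*√382 + (⅕)*(-1/38)*1333 = I*√382 - 1333/190 = -1333/190 + I*√382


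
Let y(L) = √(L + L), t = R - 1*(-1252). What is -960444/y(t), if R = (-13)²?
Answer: -480222*√58/203 ≈ -18016.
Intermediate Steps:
R = 169
t = 1421 (t = 169 - 1*(-1252) = 169 + 1252 = 1421)
y(L) = √2*√L (y(L) = √(2*L) = √2*√L)
-960444/y(t) = -960444*√58/406 = -480222*√58/203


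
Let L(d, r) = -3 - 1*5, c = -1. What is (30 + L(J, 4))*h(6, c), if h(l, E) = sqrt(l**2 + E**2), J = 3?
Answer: 22*sqrt(37) ≈ 133.82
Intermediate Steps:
L(d, r) = -8 (L(d, r) = -3 - 5 = -8)
h(l, E) = sqrt(E**2 + l**2)
(30 + L(J, 4))*h(6, c) = (30 - 8)*sqrt((-1)**2 + 6**2) = 22*sqrt(1 + 36) = 22*sqrt(37)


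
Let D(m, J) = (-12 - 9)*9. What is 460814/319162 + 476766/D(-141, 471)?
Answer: -2816268449/1117067 ≈ -2521.1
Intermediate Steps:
D(m, J) = -189 (D(m, J) = -21*9 = -189)
460814/319162 + 476766/D(-141, 471) = 460814/319162 + 476766/(-189) = 460814*(1/319162) + 476766*(-1/189) = 230407/159581 - 17658/7 = -2816268449/1117067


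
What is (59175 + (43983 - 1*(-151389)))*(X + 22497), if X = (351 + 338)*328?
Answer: 63252129483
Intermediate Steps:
X = 225992 (X = 689*328 = 225992)
(59175 + (43983 - 1*(-151389)))*(X + 22497) = (59175 + (43983 - 1*(-151389)))*(225992 + 22497) = (59175 + (43983 + 151389))*248489 = (59175 + 195372)*248489 = 254547*248489 = 63252129483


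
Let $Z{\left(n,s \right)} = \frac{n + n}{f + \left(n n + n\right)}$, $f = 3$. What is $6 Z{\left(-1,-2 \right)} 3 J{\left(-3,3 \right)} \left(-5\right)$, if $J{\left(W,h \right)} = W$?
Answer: $-180$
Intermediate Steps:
$Z{\left(n,s \right)} = \frac{2 n}{3 + n + n^{2}}$ ($Z{\left(n,s \right)} = \frac{n + n}{3 + \left(n n + n\right)} = \frac{2 n}{3 + \left(n^{2} + n\right)} = \frac{2 n}{3 + \left(n + n^{2}\right)} = \frac{2 n}{3 + n + n^{2}}$)
$6 Z{\left(-1,-2 \right)} 3 J{\left(-3,3 \right)} \left(-5\right) = 6 \cdot 2 \left(-1\right) \frac{1}{3 - 1 + \left(-1\right)^{2}} \cdot 3 \left(-3\right) \left(-5\right) = 6 \cdot 2 \left(-1\right) \frac{1}{3 - 1 + 1} \left(\left(-9\right) \left(-5\right)\right) = 6 \cdot 2 \left(-1\right) \frac{1}{3} \cdot 45 = 6 \left(- \frac{2}{3}\right) 45 = \left(-4\right) 45 = -180$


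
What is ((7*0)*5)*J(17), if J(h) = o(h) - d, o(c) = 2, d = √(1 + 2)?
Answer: 0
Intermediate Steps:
d = √3 ≈ 1.7320
J(h) = 2 - √3
((7*0)*5)*J(17) = ((7*0)*5)*(2 - √3) = (0*5)*(2 - √3) = 0*(2 - √3) = 0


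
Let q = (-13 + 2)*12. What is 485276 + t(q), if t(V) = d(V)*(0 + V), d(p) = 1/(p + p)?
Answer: 970553/2 ≈ 4.8528e+5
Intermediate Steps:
q = -132 (q = -11*12 = -132)
d(p) = 1/(2*p)
t(V) = ½ (t(V) = (1/(2*V))*(0 + V) = (1/(2*V))*V = ½)
485276 + t(q) = 485276 + ½ = 970553/2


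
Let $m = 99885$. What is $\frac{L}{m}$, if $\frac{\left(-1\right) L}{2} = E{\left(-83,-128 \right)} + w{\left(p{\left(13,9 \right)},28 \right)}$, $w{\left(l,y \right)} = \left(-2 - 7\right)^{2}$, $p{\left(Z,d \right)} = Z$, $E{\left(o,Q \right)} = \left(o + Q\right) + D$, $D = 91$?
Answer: $\frac{26}{33295} \approx 0.0007809$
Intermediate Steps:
$E{\left(o,Q \right)} = 91 + Q + o$ ($E{\left(o,Q \right)} = \left(o + Q\right) + 91 = \left(Q + o\right) + 91 = 91 + Q + o$)
$w{\left(l,y \right)} = 81$ ($w{\left(l,y \right)} = \left(-9\right)^{2} = 81$)
$L = 78$ ($L = - 2 \left(\left(91 - 128 - 83\right) + 81\right) = - 2 \left(-120 + 81\right) = \left(-2\right) \left(-39\right) = 78$)
$\frac{L}{m} = \frac{78}{99885} = 78 \cdot \frac{1}{99885} = \frac{26}{33295}$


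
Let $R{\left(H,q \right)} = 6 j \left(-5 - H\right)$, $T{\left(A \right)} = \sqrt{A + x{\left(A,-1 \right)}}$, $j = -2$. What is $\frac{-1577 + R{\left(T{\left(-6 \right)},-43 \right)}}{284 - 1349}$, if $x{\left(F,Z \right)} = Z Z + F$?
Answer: $\frac{1517}{1065} - \frac{4 i \sqrt{11}}{355} \approx 1.4244 - 0.03737 i$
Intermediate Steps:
$x{\left(F,Z \right)} = F + Z^{2}$ ($x{\left(F,Z \right)} = Z^{2} + F = F + Z^{2}$)
$T{\left(A \right)} = \sqrt{1 + 2 A}$ ($T{\left(A \right)} = \sqrt{A + \left(A + \left(-1\right)^{2}\right)} = \sqrt{A + \left(A + 1\right)} = \sqrt{A + \left(1 + A\right)} = \sqrt{1 + 2 A}$)
$R{\left(H,q \right)} = 60 + 12 H$ ($R{\left(H,q \right)} = 6 \left(-2\right) \left(-5 - H\right) = - 12 \left(-5 - H\right) = 60 + 12 H$)
$\frac{-1577 + R{\left(T{\left(-6 \right)},-43 \right)}}{284 - 1349} = \frac{-1577 + \left(60 + 12 \sqrt{1 + 2 \left(-6\right)}\right)}{284 - 1349} = \frac{-1577 + \left(60 + 12 \sqrt{1 - 12}\right)}{-1065} = \left(-1577 + \left(60 + 12 \sqrt{-11}\right)\right) \left(- \frac{1}{1065}\right) = \left(-1577 + \left(60 + 12 i \sqrt{11}\right)\right) \left(- \frac{1}{1065}\right) = \left(-1517 + 12 i \sqrt{11}\right) \left(- \frac{1}{1065}\right) = \frac{1517}{1065} - \frac{4 i \sqrt{11}}{355}$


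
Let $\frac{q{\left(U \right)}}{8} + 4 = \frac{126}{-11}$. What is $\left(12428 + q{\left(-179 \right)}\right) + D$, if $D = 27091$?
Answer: $\frac{433349}{11} \approx 39395.0$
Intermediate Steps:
$q{\left(U \right)} = - \frac{1360}{11}$ ($q{\left(U \right)} = -32 + 8 \frac{126}{-11} = -32 + 8 \cdot 126 \left(- \frac{1}{11}\right) = -32 + 8 \left(- \frac{126}{11}\right) = -32 - \frac{1008}{11} = - \frac{1360}{11}$)
$\left(12428 + q{\left(-179 \right)}\right) + D = \left(12428 - \frac{1360}{11}\right) + 27091 = \frac{135348}{11} + 27091 = \frac{433349}{11}$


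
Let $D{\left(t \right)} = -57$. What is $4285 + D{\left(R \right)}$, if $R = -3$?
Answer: $4228$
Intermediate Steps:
$4285 + D{\left(R \right)} = 4285 - 57 = 4228$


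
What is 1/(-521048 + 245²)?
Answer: -1/461023 ≈ -2.1691e-6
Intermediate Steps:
1/(-521048 + 245²) = 1/(-521048 + 60025) = 1/(-461023) = -1/461023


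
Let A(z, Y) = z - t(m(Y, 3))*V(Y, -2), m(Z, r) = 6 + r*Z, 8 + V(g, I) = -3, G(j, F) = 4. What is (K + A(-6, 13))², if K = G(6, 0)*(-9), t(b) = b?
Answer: 205209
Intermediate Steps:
V(g, I) = -11 (V(g, I) = -8 - 3 = -11)
m(Z, r) = 6 + Z*r
A(z, Y) = 66 + z + 33*Y (A(z, Y) = z - (6 + Y*3)*(-11) = z - (6 + 3*Y)*(-11) = z - (-66 - 33*Y) = z + (66 + 33*Y) = 66 + z + 33*Y)
K = -36 (K = 4*(-9) = -36)
(K + A(-6, 13))² = (-36 + (66 - 6 + 33*13))² = (-36 + (66 - 6 + 429))² = (-36 + 489)² = 453² = 205209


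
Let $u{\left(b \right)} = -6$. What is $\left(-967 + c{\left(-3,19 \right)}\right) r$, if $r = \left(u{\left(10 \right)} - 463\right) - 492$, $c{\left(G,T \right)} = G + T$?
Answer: $913911$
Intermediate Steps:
$r = -961$ ($r = \left(-6 - 463\right) - 492 = -469 - 492 = -961$)
$\left(-967 + c{\left(-3,19 \right)}\right) r = \left(-967 + \left(-3 + 19\right)\right) \left(-961\right) = \left(-967 + 16\right) \left(-961\right) = \left(-951\right) \left(-961\right) = 913911$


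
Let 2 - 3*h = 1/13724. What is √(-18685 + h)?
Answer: I*√879790026921/6862 ≈ 136.69*I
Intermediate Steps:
h = 9149/13724 (h = ⅔ - ⅓/13724 = ⅔ - ⅓*1/13724 = ⅔ - 1/41172 = 9149/13724 ≈ 0.66664)
√(-18685 + h) = √(-18685 + 9149/13724) = √(-256423791/13724) = I*√879790026921/6862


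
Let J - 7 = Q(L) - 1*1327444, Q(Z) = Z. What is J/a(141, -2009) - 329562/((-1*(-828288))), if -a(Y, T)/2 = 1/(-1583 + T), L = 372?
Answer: -109674936598149/46016 ≈ -2.3834e+9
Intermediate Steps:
a(Y, T) = -2/(-1583 + T)
J = -1327065 (J = 7 + (372 - 1*1327444) = 7 + (372 - 1327444) = 7 - 1327072 = -1327065)
J/a(141, -2009) - 329562/((-1*(-828288))) = -1327065/((-2/(-1583 - 2009))) - 329562/((-1*(-828288))) = -1327065/((-2/(-3592))) - 329562/828288 = -1327065/((-2*(-1/3592))) - 329562*1/828288 = -1327065/1/1796 - 18309/46016 = -1327065*1796 - 18309/46016 = -2383408740 - 18309/46016 = -109674936598149/46016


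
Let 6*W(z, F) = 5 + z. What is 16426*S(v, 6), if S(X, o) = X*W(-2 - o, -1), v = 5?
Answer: -41065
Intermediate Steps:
W(z, F) = ⅚ + z/6 (W(z, F) = (5 + z)/6 = ⅚ + z/6)
S(X, o) = X*(½ - o/6) (S(X, o) = X*(⅚ + (-2 - o)/6) = X*(⅚ + (-⅓ - o/6)) = X*(½ - o/6))
16426*S(v, 6) = 16426*((⅙)*5*(3 - 1*6)) = 16426*((⅙)*5*(3 - 6)) = 16426*((⅙)*5*(-3)) = 16426*(-5/2) = -41065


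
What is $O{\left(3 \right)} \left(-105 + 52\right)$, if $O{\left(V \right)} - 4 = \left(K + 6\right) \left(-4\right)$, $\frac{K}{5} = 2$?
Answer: $3180$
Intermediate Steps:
$K = 10$ ($K = 5 \cdot 2 = 10$)
$O{\left(V \right)} = -60$ ($O{\left(V \right)} = 4 + \left(10 + 6\right) \left(-4\right) = 4 + 16 \left(-4\right) = 4 - 64 = -60$)
$O{\left(3 \right)} \left(-105 + 52\right) = - 60 \left(-105 + 52\right) = \left(-60\right) \left(-53\right) = 3180$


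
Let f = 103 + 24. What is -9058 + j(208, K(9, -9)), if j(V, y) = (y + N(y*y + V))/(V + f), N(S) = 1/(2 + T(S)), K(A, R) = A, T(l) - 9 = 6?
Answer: -51585156/5695 ≈ -9058.0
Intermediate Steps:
T(l) = 15 (T(l) = 9 + 6 = 15)
f = 127
N(S) = 1/17 (N(S) = 1/(2 + 15) = 1/17)
j(V, y) = (1/17 + y)/(127 + V) (j(V, y) = (y + 1/17)/(V + 127) = (1/17 + y)/(127 + V))
-9058 + j(208, K(9, -9)) = -9058 + (1/17 + 9)/(127 + 208) = -9058 + (154/17)/335 = -9058 + (1/335)*(154/17) = -9058 + 154/5695 = -51585156/5695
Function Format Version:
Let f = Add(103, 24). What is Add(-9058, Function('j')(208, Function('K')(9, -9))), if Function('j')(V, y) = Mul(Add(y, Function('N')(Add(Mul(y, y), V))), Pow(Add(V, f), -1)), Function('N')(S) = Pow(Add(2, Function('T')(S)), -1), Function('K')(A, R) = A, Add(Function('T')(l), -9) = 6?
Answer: Rational(-51585156, 5695) ≈ -9058.0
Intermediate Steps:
Function('T')(l) = 15 (Function('T')(l) = Add(9, 6) = 15)
f = 127
Function('N')(S) = Rational(1, 17) (Function('N')(S) = Pow(Add(2, 15), -1) = Pow(17, -1) = Rational(1, 17))
Function('j')(V, y) = Mul(Pow(Add(127, V), -1), Add(Rational(1, 17), y)) (Function('j')(V, y) = Mul(Add(y, Rational(1, 17)), Pow(Add(V, 127), -1)) = Mul(Add(Rational(1, 17), y), Pow(Add(127, V), -1)) = Mul(Pow(Add(127, V), -1), Add(Rational(1, 17), y)))
Add(-9058, Function('j')(208, Function('K')(9, -9))) = Add(-9058, Mul(Pow(Add(127, 208), -1), Add(Rational(1, 17), 9))) = Add(-9058, Mul(Pow(335, -1), Rational(154, 17))) = Add(-9058, Mul(Rational(1, 335), Rational(154, 17))) = Add(-9058, Rational(154, 5695)) = Rational(-51585156, 5695)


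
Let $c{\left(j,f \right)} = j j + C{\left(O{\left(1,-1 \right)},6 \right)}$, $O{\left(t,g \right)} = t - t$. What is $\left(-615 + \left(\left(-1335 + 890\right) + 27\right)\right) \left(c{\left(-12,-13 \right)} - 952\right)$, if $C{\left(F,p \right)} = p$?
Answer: $828466$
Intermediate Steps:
$O{\left(t,g \right)} = 0$
$c{\left(j,f \right)} = 6 + j^{2}$ ($c{\left(j,f \right)} = j j + 6 = j^{2} + 6 = 6 + j^{2}$)
$\left(-615 + \left(\left(-1335 + 890\right) + 27\right)\right) \left(c{\left(-12,-13 \right)} - 952\right) = \left(-615 + \left(\left(-1335 + 890\right) + 27\right)\right) \left(\left(6 + \left(-12\right)^{2}\right) - 952\right) = \left(-615 + \left(-445 + 27\right)\right) \left(\left(6 + 144\right) - 952\right) = \left(-615 - 418\right) \left(150 - 952\right) = \left(-1033\right) \left(-802\right) = 828466$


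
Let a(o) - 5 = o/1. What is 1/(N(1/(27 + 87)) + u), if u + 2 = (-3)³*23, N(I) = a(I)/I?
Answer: -1/52 ≈ -0.019231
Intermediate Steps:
a(o) = 5 + o (a(o) = 5 + o/1 = 5 + o*1 = 5 + o)
N(I) = (5 + I)/I
u = -623 (u = -2 + (-3)³*23 = -2 - 27*23 = -2 - 621 = -623)
1/(N(1/(27 + 87)) + u) = 1/((5 + 1/(27 + 87))/(1/(27 + 87)) - 623) = 1/((5 + 1/114)/(1/114) - 623) = 1/(114*(571/114) - 623) = 1/(571 - 623) = 1/(-52) = -1/52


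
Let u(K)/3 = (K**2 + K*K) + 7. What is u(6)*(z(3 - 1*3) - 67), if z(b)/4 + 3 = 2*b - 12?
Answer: -30099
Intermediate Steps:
u(K) = 21 + 6*K**2 (u(K) = 3*((K**2 + K*K) + 7) = 3*((K**2 + K**2) + 7) = 3*(2*K**2 + 7) = 3*(7 + 2*K**2) = 21 + 6*K**2)
z(b) = -60 + 8*b (z(b) = -12 + 4*(2*b - 12) = -12 + 4*(-12 + 2*b) = -12 + (-48 + 8*b) = -60 + 8*b)
u(6)*(z(3 - 1*3) - 67) = (21 + 6*6**2)*((-60 + 8*(3 - 1*3)) - 67) = (21 + 6*36)*((-60 + 8*(3 - 3)) - 67) = (21 + 216)*((-60 + 8*0) - 67) = 237*((-60 + 0) - 67) = 237*(-60 - 67) = 237*(-127) = -30099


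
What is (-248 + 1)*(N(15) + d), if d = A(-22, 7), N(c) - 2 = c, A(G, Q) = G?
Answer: 1235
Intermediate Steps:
N(c) = 2 + c
d = -22
(-248 + 1)*(N(15) + d) = (-248 + 1)*((2 + 15) - 22) = -247*(17 - 22) = -247*(-5) = 1235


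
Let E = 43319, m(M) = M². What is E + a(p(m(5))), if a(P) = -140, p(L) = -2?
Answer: 43179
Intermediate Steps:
E + a(p(m(5))) = 43319 - 140 = 43179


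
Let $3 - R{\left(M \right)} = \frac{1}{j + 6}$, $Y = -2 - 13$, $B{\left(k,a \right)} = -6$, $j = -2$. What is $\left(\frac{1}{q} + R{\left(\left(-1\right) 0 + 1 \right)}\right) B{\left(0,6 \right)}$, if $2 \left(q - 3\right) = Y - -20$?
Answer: $- \frac{387}{22} \approx -17.591$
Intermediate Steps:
$Y = -15$ ($Y = -2 - 13 = -15$)
$q = \frac{11}{2}$ ($q = 3 + \frac{-15 - -20}{2} = 3 + \frac{-15 + 20}{2} = 3 + \frac{1}{2} \cdot 5 = 3 + \frac{5}{2} = \frac{11}{2} \approx 5.5$)
$R{\left(M \right)} = \frac{11}{4}$ ($R{\left(M \right)} = 3 - \frac{1}{-2 + 6} = 3 - \frac{1}{4} = \frac{11}{4}$)
$\left(\frac{1}{q} + R{\left(\left(-1\right) 0 + 1 \right)}\right) B{\left(0,6 \right)} = \left(\frac{1}{\frac{11}{2}} + \frac{11}{4}\right) \left(-6\right) = \left(\frac{2}{11} + \frac{11}{4}\right) \left(-6\right) = \frac{129}{44} \left(-6\right) = - \frac{387}{22}$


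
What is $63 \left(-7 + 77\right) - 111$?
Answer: $4299$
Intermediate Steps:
$63 \left(-7 + 77\right) - 111 = 63 \cdot 70 - 111 = 4410 - 111 = 4299$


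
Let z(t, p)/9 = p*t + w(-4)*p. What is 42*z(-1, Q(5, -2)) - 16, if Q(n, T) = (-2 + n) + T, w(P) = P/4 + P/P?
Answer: -394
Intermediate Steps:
w(P) = 1 + P/4 (w(P) = P*(¼) + 1 = P/4 + 1 = 1 + P/4)
Q(n, T) = -2 + T + n
z(t, p) = 9*p*t (z(t, p) = 9*(p*t + (1 + (¼)*(-4))*p) = 9*(p*t + (1 - 1)*p) = 9*(p*t + 0*p) = 9*(p*t + 0) = 9*(p*t) = 9*p*t)
42*z(-1, Q(5, -2)) - 16 = 42*(9*(-2 - 2 + 5)*(-1)) - 16 = 42*(9*1*(-1)) - 16 = 42*(-9) - 16 = -378 - 16 = -394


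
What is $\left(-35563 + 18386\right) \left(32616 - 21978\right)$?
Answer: $-182728926$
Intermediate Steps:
$\left(-35563 + 18386\right) \left(32616 - 21978\right) = \left(-17177\right) 10638 = -182728926$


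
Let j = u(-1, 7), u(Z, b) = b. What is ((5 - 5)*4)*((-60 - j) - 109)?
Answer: 0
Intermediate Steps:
j = 7
((5 - 5)*4)*((-60 - j) - 109) = ((5 - 5)*4)*((-60 - 1*7) - 109) = (0*4)*((-60 - 7) - 109) = 0*(-67 - 109) = 0*(-176) = 0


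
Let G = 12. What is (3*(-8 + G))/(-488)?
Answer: -3/122 ≈ -0.024590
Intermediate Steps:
(3*(-8 + G))/(-488) = (3*(-8 + 12))/(-488) = (3*4)*(-1/488) = 12*(-1/488) = -3/122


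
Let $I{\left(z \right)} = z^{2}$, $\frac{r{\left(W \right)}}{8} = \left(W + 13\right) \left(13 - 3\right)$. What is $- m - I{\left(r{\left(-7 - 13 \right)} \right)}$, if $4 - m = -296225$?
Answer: $-609829$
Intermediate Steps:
$m = 296229$ ($m = 4 - -296225 = 4 + 296225 = 296229$)
$r{\left(W \right)} = 1040 + 80 W$ ($r{\left(W \right)} = 8 \left(W + 13\right) \left(13 - 3\right) = 8 \left(13 + W\right) 10 = 8 \left(130 + 10 W\right) = 1040 + 80 W$)
$- m - I{\left(r{\left(-7 - 13 \right)} \right)} = \left(-1\right) 296229 - \left(1040 + 80 \left(-7 - 13\right)\right)^{2} = -296229 - \left(1040 + 80 \left(-7 - 13\right)\right)^{2} = -296229 - \left(1040 + 80 \left(-20\right)\right)^{2} = -296229 - \left(1040 - 1600\right)^{2} = -296229 - \left(-560\right)^{2} = -296229 - 313600 = -609829$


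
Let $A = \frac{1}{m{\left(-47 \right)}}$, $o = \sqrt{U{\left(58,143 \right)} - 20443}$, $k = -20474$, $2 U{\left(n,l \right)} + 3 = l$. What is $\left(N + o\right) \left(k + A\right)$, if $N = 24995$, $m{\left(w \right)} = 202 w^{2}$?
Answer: $- \frac{228351003938345}{446218} - \frac{9135867331 i \sqrt{20373}}{446218} \approx -5.1175 \cdot 10^{8} - 2.9223 \cdot 10^{6} i$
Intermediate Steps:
$U{\left(n,l \right)} = - \frac{3}{2} + \frac{l}{2}$
$o = i \sqrt{20373}$ ($o = \sqrt{\left(- \frac{3}{2} + \frac{1}{2} \cdot 143\right) - 20443} = \sqrt{\left(- \frac{3}{2} + \frac{143}{2}\right) - 20443} = \sqrt{70 - 20443} = \sqrt{-20373} = i \sqrt{20373} \approx 142.73 i$)
$A = \frac{1}{446218}$ ($A = \frac{1}{202 \left(-47\right)^{2}} = \frac{1}{202 \cdot 2209} = \frac{1}{446218} \approx 2.2411 \cdot 10^{-6}$)
$\left(N + o\right) \left(k + A\right) = \left(24995 + i \sqrt{20373}\right) \left(-20474 + \frac{1}{446218}\right) = \left(24995 + i \sqrt{20373}\right) \left(- \frac{9135867331}{446218}\right) = - \frac{228351003938345}{446218} - \frac{9135867331 i \sqrt{20373}}{446218}$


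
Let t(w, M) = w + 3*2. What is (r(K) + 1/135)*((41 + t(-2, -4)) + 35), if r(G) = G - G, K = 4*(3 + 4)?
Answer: 16/27 ≈ 0.59259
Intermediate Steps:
K = 28 (K = 4*7 = 28)
r(G) = 0
t(w, M) = 6 + w (t(w, M) = w + 6 = 6 + w)
(r(K) + 1/135)*((41 + t(-2, -4)) + 35) = (0 + 1/135)*((41 + (6 - 2)) + 35) = (0 + 1/135)*((41 + 4) + 35) = (45 + 35)/135 = (1/135)*80 = 16/27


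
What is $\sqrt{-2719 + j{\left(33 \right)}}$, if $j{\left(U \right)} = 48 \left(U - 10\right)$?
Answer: $i \sqrt{1615} \approx 40.187 i$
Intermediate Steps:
$j{\left(U \right)} = -480 + 48 U$ ($j{\left(U \right)} = 48 \left(-10 + U\right) = -480 + 48 U$)
$\sqrt{-2719 + j{\left(33 \right)}} = \sqrt{-2719 + \left(-480 + 48 \cdot 33\right)} = \sqrt{-2719 + \left(-480 + 1584\right)} = \sqrt{-2719 + 1104} = \sqrt{-1615} = i \sqrt{1615}$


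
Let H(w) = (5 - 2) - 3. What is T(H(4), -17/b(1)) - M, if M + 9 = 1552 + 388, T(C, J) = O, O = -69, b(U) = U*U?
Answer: -2000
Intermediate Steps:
H(w) = 0 (H(w) = 3 - 3 = 0)
b(U) = U**2
T(C, J) = -69
M = 1931 (M = -9 + (1552 + 388) = -9 + 1940 = 1931)
T(H(4), -17/b(1)) - M = -69 - 1*1931 = -69 - 1931 = -2000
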